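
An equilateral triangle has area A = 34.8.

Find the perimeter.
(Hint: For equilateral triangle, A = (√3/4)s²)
A = (√3/4)s²  ⇒  s² = 4A/√3 = 4·34.8/√3 = 139.2/1.73205 ≈ 80.3672
s ≈ √80.3672 ≈ 8.96477
Perimeter = 3s ≈ 3·8.96477 ≈ 26.8943

Perimeter = 26.89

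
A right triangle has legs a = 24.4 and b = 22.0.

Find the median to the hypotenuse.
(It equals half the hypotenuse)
Hypotenuse c = √(a² + b²) = √(595.36 + 484) = √1079.36 ≈ 32.8536
Median to hypotenuse = c/2 ≈ 32.8536/2 ≈ 16.4268

Median = 16.43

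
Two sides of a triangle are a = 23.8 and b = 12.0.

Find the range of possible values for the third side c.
Triangle inequality: |a − b| < c < a + b
|a − b| = |23.8 − 12.0| = 11.8
a + b = 23.8 + 12.0 = 35.8

11.8 < c < 35.8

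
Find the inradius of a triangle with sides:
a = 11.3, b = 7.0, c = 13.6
r = Area/s where s is the semi-perimeter.
s = (11.3 + 7.0 + 13.6)/2 = 31.9/2 = 15.95
Area = √(s(s−a)(s−b)(s−c)) = √(15.95·4.65·8.95·2.35) ≈ √1559.93 ≈ 39.4959
r ≈ 39.4959/15.95 ≈ 2.47623

r = 2.476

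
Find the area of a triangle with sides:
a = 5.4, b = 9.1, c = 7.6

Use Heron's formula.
s = (5.4 + 9.1 + 7.6)/2 = 22.1/2 = 11.05
s − a = 5.65, s − b = 1.95, s − c = 3.45
s(s−a)(s−b)(s−c) = 11.05·5.65·1.95·3.45 ≈ 420.015
Area = √420.015 ≈ 20.4943

Area = 20.49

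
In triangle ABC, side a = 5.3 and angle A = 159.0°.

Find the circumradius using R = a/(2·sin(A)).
R = a/(2·sin(A)) = 5.3/(2·sin(159.0°))
sin(159.0°) ≈ 0.358368
R ≈ 5.3/(2·0.358368) = 5.3/0.716736 ≈ 7.39463

R = 7.395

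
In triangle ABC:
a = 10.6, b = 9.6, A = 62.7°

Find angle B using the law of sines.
a/sin(A) = b/sin(B)  ⇒  sin(B) = b·sin(A)/a = 9.6·sin(62.7°)/10.6
sin(62.7°) ≈ 0.888617
sin(B) ≈ 9.6·0.888617/10.6 ≈ 8.53073/10.6 ≈ 0.804785
B = arcsin(0.804785) ≈ 53.5895°
(Since b ≤ a we need B ≤ A, so the obtuse alternative 180° − 53.5895° ≈ 126.41° is rejected.)

B = 53.59°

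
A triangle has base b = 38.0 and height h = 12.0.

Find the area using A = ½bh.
A = ½·b·h = ½·38.0·12.0 = ½·456 = 228

Area = 228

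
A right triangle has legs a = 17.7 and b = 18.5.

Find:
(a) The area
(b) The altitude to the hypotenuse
(a) The legs are perpendicular, so Area = ½·a·b = ½·17.7·18.5 = ½·327.45 = 163.725
(b) Hypotenuse c = √(a² + b²) = √(313.29 + 342.25) = √655.54 ≈ 25.6035
    Area = ½·c·h_c  ⇒  h_c = 2·Area/c = 327.45/25.6035 ≈ 12.7893

Area = 163.725, h_c = 12.79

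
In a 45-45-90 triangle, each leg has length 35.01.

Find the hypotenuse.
In a 45-45-90 triangle the sides are in ratio 1 : 1 : √2, so hypotenuse = leg·√2.
Hypotenuse = 35.01·√2 ≈ 35.01·1.41421 ≈ 49.5116

Hypotenuse = 35.01√2 = 49.51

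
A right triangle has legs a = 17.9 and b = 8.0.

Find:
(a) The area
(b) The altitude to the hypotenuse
(a) The legs are perpendicular, so Area = ½·a·b = ½·17.9·8.0 = ½·143.2 = 71.6
(b) Hypotenuse c = √(a² + b²) = √(320.41 + 64) = √384.41 ≈ 19.6064
    Area = ½·c·h_c  ⇒  h_c = 2·Area/c = 143.2/19.6064 ≈ 7.30375

Area = 71.6, h_c = 7.304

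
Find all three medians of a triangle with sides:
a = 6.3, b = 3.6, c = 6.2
Median formula: m_a = ½√(2b² + 2c² − a²) (and cyclically). a² = 39.69, b² = 12.96, c² = 38.44.
m_a = ½√(2·12.96 + 2·38.44 − 39.69) = ½√63.11 ≈ ½·7.94418 ≈ 3.97209
m_b = ½√(2·39.69 + 2·38.44 − 12.96) = ½√143.3 ≈ ½·11.9708 ≈ 5.9854
m_c = ½√(2·39.69 + 2·12.96 − 38.44) = ½√66.86 ≈ ½·8.1768 ≈ 4.0884

m_a = 3.972, m_b = 5.985, m_c = 4.088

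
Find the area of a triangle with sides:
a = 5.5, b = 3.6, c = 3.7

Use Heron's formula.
s = (5.5 + 3.6 + 3.7)/2 = 12.8/2 = 6.4
s − a = 0.9, s − b = 2.8, s − c = 2.7
s(s−a)(s−b)(s−c) = 6.4·0.9·2.8·2.7 ≈ 43.5456
Area = √43.5456 ≈ 6.59891

Area = 6.599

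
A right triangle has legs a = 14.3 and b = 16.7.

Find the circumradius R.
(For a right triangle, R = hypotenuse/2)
Hypotenuse c = √(a² + b²) = √(204.49 + 278.89) = √483.38 ≈ 21.9859
R = c/2 ≈ 21.9859/2 ≈ 10.993

R = 10.99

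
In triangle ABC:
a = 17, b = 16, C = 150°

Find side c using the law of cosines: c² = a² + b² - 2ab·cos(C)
c² = 17² + 16² − 2·17·16·cos(150°)
cos(150°) ≈ -0.866025
c² ≈ 289 + 256 − 544·(-0.866025) ≈ 545 + 471.118 ≈ 1016.12
c ≈ √1016.12 ≈ 31.8766

c = 31.88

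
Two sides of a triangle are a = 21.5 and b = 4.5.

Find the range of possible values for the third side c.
Triangle inequality: |a − b| < c < a + b
|a − b| = |21.5 − 4.5| = 17
a + b = 21.5 + 4.5 = 26

17 < c < 26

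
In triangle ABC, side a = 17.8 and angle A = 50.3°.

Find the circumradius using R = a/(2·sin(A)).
R = a/(2·sin(A)) = 17.8/(2·sin(50.3°))
sin(50.3°) ≈ 0.7694
R ≈ 17.8/(2·0.7694) = 17.8/1.5388 ≈ 11.5675

R = 11.57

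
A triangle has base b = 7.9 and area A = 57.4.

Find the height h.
A = ½·b·h  ⇒  h = 2A/b = 2·57.4/7.9 = 114.8/7.9 ≈ 14.5316

h = 14.53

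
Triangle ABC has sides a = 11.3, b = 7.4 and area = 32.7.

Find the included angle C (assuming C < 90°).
Area = ½·a·b·sin(C)  ⇒  sin(C) = 2·Area/(a·b) = 2·32.7/(11.3·7.4) = 65.4/83.62 ≈ 0.78211
C = arcsin(0.78211) ≈ 51.4541° (taking the acute solution since C < 90°)

C = 51.45°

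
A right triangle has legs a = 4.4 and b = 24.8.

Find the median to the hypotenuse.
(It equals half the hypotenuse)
Hypotenuse c = √(a² + b²) = √(19.36 + 615.04) = √634.4 ≈ 25.1873
Median to hypotenuse = c/2 ≈ 25.1873/2 ≈ 12.5936

Median = 12.59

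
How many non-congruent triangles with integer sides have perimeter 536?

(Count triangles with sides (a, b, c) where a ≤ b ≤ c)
Let a ≤ b ≤ c with a + b + c = 536. The only binding inequality is a + b > c, i.e. 536 − c > c, so c < 536/2; and c ≥ 536/3 since c is the largest side.
So 179 ≤ c ≤ 267. For each c, b runs from ⌈(536 − c)/2⌉ up to c (then a = 536 − b − c satisfies 1 ≤ a ≤ b automatically), giving c − ⌈(536 − c)/2⌉ + 1 choices.
Summing over c: 1 + 3 + 4 + 6 + … + 132 + 133  (89 terms, c = 179, …, 267) = 5985
Check (closed form: nearest integer to p²/48 for even p, (p+3)²/48 for odd p): 536²/48 = 287296/48 ≈ 5985.33 → 5985

5985 triangles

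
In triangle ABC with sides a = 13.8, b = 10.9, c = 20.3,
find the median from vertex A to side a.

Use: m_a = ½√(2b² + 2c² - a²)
m_a = ½√(2·10.9² + 2·20.3² − 13.8²) = ½√(2·118.81 + 2·412.09 − 190.44) = ½√(237.62 + 824.18 − 190.44) = ½√871.36
√871.36 ≈ 29.5188, so m_a ≈ 14.7594

m_a = 14.76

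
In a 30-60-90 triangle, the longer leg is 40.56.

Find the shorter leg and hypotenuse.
In a 30-60-90 triangle the sides are in ratio 1 : √3 : 2, so short leg = long leg/√3 and hypotenuse = 2·(short leg).
Short leg = 40.56/√3 ≈ 40.56/1.73205 ≈ 23.4173
Hypotenuse = 2·23.4173 ≈ 46.8347

Short leg = 23.42, Hypotenuse = 46.83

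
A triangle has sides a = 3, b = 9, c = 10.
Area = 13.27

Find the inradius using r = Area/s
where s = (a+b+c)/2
s = (3 + 9 + 10)/2 = 22/2 = 11
r = Area/s = 13.27/11 ≈ 1.20636

r = 1.206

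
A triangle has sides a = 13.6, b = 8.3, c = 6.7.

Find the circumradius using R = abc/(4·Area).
First find the area with Heron's formula.
s = (13.6 + 8.3 + 6.7)/2 = 14.3
Area = √(s(s−a)(s−b)(s−c)) = √(14.3·0.7·6·7.6) ≈ √456.456 ≈ 21.3648
abc = 13.6·8.3·6.7 = 756.296
R = abc/(4·Area) ≈ 756.296/(4·21.3648) = 756.296/85.4593 ≈ 8.84978

R = 8.85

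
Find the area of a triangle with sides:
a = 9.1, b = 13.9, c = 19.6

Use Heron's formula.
s = (9.1 + 13.9 + 19.6)/2 = 42.6/2 = 21.3
s − a = 12.2, s − b = 7.4, s − c = 1.7
s(s−a)(s−b)(s−c) = 21.3·12.2·7.4·1.7 ≈ 3269.04
Area = √3269.04 ≈ 57.1755

Area = 57.18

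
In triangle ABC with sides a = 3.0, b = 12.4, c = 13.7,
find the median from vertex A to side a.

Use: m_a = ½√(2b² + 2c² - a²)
m_a = ½√(2·12.4² + 2·13.7² − 3.0²) = ½√(2·153.76 + 2·187.69 − 9) = ½√(307.52 + 375.38 − 9) = ½√673.9
√673.9 ≈ 25.9596, so m_a ≈ 12.9798

m_a = 12.98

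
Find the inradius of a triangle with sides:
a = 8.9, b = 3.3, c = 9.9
r = Area/s where s is the semi-perimeter.
s = (8.9 + 3.3 + 9.9)/2 = 22.1/2 = 11.05
Area = √(s(s−a)(s−b)(s−c)) = √(11.05·2.15·7.75·1.15) ≈ √211.739 ≈ 14.5512
r ≈ 14.5512/11.05 ≈ 1.31685

r = 1.317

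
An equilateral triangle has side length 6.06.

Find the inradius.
r = Area/s with s the semi-perimeter.
Area = (√3/4)·6.06² = (√3/4)·36.7236 ≈ 0.433013·36.7236 ≈ 15.9018
s = 3·6.06/2 = 9.09
r ≈ 15.9018/9.09 ≈ 1.74937
(Equivalently r = side/(2√3) = 6.06/3.4641 ≈ 1.74937.)

r = 1.749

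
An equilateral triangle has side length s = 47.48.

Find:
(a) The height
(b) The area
(a) The height splits the triangle into two 30-60-90 halves: h = s·√3/2 = 47.48·1.73205/2 ≈ 82.2378/2 ≈ 41.1189
(b) Area = (√3/4)·s² = (√3/4)·47.48² = (√3/4)·2254.3504 ≈ 0.433013·2254.3504 ≈ 976.162

Height = 41.12, Area = 976.2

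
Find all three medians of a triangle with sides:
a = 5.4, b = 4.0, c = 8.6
Median formula: m_a = ½√(2b² + 2c² − a²) (and cyclically). a² = 29.16, b² = 16, c² = 73.96.
m_a = ½√(2·16 + 2·73.96 − 29.16) = ½√150.76 ≈ ½·12.2784 ≈ 6.13922
m_b = ½√(2·29.16 + 2·73.96 − 16) = ½√190.24 ≈ ½·13.7928 ≈ 6.89638
m_c = ½√(2·29.16 + 2·16 − 73.96) = ½√16.36 ≈ ½·4.04475 ≈ 2.02237

m_a = 6.139, m_b = 6.896, m_c = 2.022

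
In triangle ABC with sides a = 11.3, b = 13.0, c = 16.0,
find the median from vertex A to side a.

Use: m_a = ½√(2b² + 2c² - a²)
m_a = ½√(2·13.0² + 2·16.0² − 11.3²) = ½√(2·169 + 2·256 − 127.69) = ½√(338 + 512 − 127.69) = ½√722.31
√722.31 ≈ 26.8758, so m_a ≈ 13.4379

m_a = 13.44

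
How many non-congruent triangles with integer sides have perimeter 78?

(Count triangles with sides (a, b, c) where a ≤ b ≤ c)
Let a ≤ b ≤ c with a + b + c = 78. The only binding inequality is a + b > c, i.e. 78 − c > c, so c < 78/2; and c ≥ 78/3 since c is the largest side.
So 26 ≤ c ≤ 38. For each c, b runs from ⌈(78 − c)/2⌉ up to c (then a = 78 − b − c satisfies 1 ≤ a ≤ b automatically), giving c − ⌈(78 − c)/2⌉ + 1 choices.
Summing over c: 1 + 2 + 4 + 5 + … + 17 + 19  (13 terms, c = 26, …, 38) = 127
Check (closed form: nearest integer to p²/48 for even p, (p+3)²/48 for odd p): 78²/48 = 6084/48 ≈ 126.75 → 127

127 triangles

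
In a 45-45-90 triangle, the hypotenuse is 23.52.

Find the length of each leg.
In a 45-45-90 triangle hypotenuse = leg·√2, so leg = hypotenuse/√2.
Leg = 23.52/√2 ≈ 23.52/1.41421 ≈ 16.6312

Each leg = 16.63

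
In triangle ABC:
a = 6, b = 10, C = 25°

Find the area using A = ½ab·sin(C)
A = ½·a·b·sin(C) = ½·6·10·sin(25°)
sin(25°) ≈ 0.422618
A ≈ ½·60·0.422618 = 30·0.422618 ≈ 12.6785

Area = 12.68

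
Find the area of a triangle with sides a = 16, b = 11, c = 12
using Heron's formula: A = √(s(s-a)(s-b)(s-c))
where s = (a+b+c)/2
s = (16 + 11 + 12)/2 = 39/2 = 19.5
s − a = 3.5, s − b = 8.5, s − c = 7.5
s(s−a)(s−b)(s−c) = 19.5·3.5·8.5·7.5 = 4350.9375
Area = √4350.9375 ≈ 65.9616

s = 19.5, Area = 65.96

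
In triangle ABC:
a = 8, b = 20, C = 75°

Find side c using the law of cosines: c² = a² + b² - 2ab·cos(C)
c² = 8² + 20² − 2·8·20·cos(75°)
cos(75°) ≈ 0.258819
c² ≈ 64 + 400 − 320·(0.258819) ≈ 464 − 82.8221 ≈ 381.178
c ≈ √381.178 ≈ 19.5238

c = 19.52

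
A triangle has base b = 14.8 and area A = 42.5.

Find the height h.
A = ½·b·h  ⇒  h = 2A/b = 2·42.5/14.8 = 85/14.8 ≈ 5.74324

h = 5.743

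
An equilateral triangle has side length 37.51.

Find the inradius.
r = Area/s with s the semi-perimeter.
Area = (√3/4)·37.51² = (√3/4)·1407.0001 ≈ 0.433013·1407.0001 ≈ 609.249
s = 3·37.51/2 = 56.265
r ≈ 609.249/56.265 ≈ 10.8282
(Equivalently r = side/(2√3) = 37.51/3.4641 ≈ 10.8282.)

r = 10.83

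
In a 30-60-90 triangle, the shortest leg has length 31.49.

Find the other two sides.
In a 30-60-90 triangle the sides are in ratio 1 : √3 : 2 (short leg : long leg : hypotenuse).
Long leg = 31.49·√3 ≈ 31.49·1.73205 ≈ 54.5423
Hypotenuse = 2·31.49 = 62.98

Long leg = 31.49√3 = 54.54, Hypotenuse = 62.98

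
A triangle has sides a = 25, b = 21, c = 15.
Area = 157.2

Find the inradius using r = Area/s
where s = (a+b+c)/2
s = (25 + 21 + 15)/2 = 61/2 = 30.5
r = Area/s = 157.2/30.5 ≈ 5.1541

r = 5.154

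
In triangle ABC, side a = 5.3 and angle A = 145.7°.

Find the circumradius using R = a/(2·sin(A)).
R = a/(2·sin(A)) = 5.3/(2·sin(145.7°))
sin(145.7°) ≈ 0.563526
R ≈ 5.3/(2·0.563526) = 5.3/1.12705 ≈ 4.70253

R = 4.703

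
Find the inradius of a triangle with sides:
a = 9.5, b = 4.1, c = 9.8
r = Area/s where s is the semi-perimeter.
s = (9.5 + 4.1 + 9.8)/2 = 23.4/2 = 11.7
Area = √(s(s−a)(s−b)(s−c)) = √(11.7·2.2·7.6·1.9) ≈ √371.686 ≈ 19.2791
r ≈ 19.2791/11.7 ≈ 1.64779

r = 1.648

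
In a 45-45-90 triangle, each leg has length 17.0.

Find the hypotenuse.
In a 45-45-90 triangle the sides are in ratio 1 : 1 : √2, so hypotenuse = leg·√2.
Hypotenuse = 17.0·√2 ≈ 17.0·1.41421 ≈ 24.0416

Hypotenuse = 17.0√2 = 24.04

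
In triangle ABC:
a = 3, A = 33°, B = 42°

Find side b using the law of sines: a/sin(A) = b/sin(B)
a/sin(A) = b/sin(B)  ⇒  b = a·sin(B)/sin(A) = 3·sin(42°)/sin(33°)
sin(42°) ≈ 0.669131, sin(33°) ≈ 0.544639
b ≈ 3·0.669131/0.544639 ≈ 2.00739/0.544639 ≈ 3.68573

b = 3.686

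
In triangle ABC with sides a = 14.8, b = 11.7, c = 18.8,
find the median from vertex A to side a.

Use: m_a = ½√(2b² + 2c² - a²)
m_a = ½√(2·11.7² + 2·18.8² − 14.8²) = ½√(2·136.89 + 2·353.44 − 219.04) = ½√(273.78 + 706.88 − 219.04) = ½√761.62
√761.62 ≈ 27.5975, so m_a ≈ 13.7987

m_a = 13.8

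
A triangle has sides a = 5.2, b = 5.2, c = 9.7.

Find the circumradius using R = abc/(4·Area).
First find the area with Heron's formula.
s = (5.2 + 5.2 + 9.7)/2 = 10.05
Area = √(s(s−a)(s−b)(s−c)) = √(10.05·4.85·4.85·0.35) ≈ √82.7404 ≈ 9.09617
abc = 5.2·5.2·9.7 = 262.288
R = abc/(4·Area) ≈ 262.288/(4·9.09617) = 262.288/36.3847 ≈ 7.20874

R = 7.209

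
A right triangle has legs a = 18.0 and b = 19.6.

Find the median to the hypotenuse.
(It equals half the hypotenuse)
Hypotenuse c = √(a² + b²) = √(324 + 384.16) = √708.16 ≈ 26.6113
Median to hypotenuse = c/2 ≈ 26.6113/2 ≈ 13.3056

Median = 13.31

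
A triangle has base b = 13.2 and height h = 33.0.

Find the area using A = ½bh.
A = ½·b·h = ½·13.2·33.0 = ½·435.6 = 217.8

Area = 217.8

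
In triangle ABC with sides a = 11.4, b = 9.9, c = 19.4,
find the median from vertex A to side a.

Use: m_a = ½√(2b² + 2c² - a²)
m_a = ½√(2·9.9² + 2·19.4² − 11.4²) = ½√(2·98.01 + 2·376.36 − 129.96) = ½√(196.02 + 752.72 − 129.96) = ½√818.78
√818.78 ≈ 28.6143, so m_a ≈ 14.3072

m_a = 14.31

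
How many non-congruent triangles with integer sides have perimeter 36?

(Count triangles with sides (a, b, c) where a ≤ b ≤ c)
Let a ≤ b ≤ c with a + b + c = 36. The only binding inequality is a + b > c, i.e. 36 − c > c, so c < 36/2; and c ≥ 36/3 since c is the largest side.
So 12 ≤ c ≤ 17. For each c, b runs from ⌈(36 − c)/2⌉ up to c (then a = 36 − b − c satisfies 1 ≤ a ≤ b automatically), giving c − ⌈(36 − c)/2⌉ + 1 choices.
Summing over c: 1 + 2 + 4 + 5 + 7 + 8 = 27
Check (closed form: nearest integer to p²/48 for even p, (p+3)²/48 for odd p): 36²/48 = 1296/48 ≈ 27.00 → 27

27 triangles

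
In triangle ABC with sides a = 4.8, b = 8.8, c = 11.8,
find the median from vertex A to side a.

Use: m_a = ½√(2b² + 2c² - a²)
m_a = ½√(2·8.8² + 2·11.8² − 4.8²) = ½√(2·77.44 + 2·139.24 − 23.04) = ½√(154.88 + 278.48 − 23.04) = ½√410.32
√410.32 ≈ 20.2564, so m_a ≈ 10.1282

m_a = 10.13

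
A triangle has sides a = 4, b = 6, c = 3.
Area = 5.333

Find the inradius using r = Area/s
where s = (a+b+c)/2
s = (4 + 6 + 3)/2 = 13/2 = 6.5
r = Area/s = 5.333/6.5 ≈ 0.820462

r = 0.8205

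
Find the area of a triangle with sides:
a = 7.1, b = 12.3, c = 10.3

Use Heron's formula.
s = (7.1 + 12.3 + 10.3)/2 = 29.7/2 = 14.85
s − a = 7.75, s − b = 2.55, s − c = 4.55
s(s−a)(s−b)(s−c) = 14.85·7.75·2.55·4.55 ≈ 1335.3
Area = √1335.3 ≈ 36.5418

Area = 36.54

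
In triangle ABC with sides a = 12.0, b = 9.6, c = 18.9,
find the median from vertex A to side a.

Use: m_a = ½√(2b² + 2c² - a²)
m_a = ½√(2·9.6² + 2·18.9² − 12.0²) = ½√(2·92.16 + 2·357.21 − 144) = ½√(184.32 + 714.42 − 144) = ½√754.74
√754.74 ≈ 27.4725, so m_a ≈ 13.7363

m_a = 13.74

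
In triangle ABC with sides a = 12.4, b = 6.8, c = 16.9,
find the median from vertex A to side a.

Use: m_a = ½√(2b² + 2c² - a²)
m_a = ½√(2·6.8² + 2·16.9² − 12.4²) = ½√(2·46.24 + 2·285.61 − 153.76) = ½√(92.48 + 571.22 − 153.76) = ½√509.94
√509.94 ≈ 22.5819, so m_a ≈ 11.2909

m_a = 11.29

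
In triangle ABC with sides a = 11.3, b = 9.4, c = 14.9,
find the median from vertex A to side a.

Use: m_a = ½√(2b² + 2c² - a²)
m_a = ½√(2·9.4² + 2·14.9² − 11.3²) = ½√(2·88.36 + 2·222.01 − 127.69) = ½√(176.72 + 444.02 − 127.69) = ½√493.05
√493.05 ≈ 22.2047, so m_a ≈ 11.1024

m_a = 11.1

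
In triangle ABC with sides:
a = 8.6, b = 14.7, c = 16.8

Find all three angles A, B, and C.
Law of cosines for each angle (a² = 73.96, b² = 216.09, c² = 282.24):
cos(A) = (b² + c² − a²)/(2bc) = (216.09 + 282.24 − 73.96)/(2·14.7·16.8) = 424.37/493.92 ≈ 0.859188  ⇒  A ≈ 30.7745°
cos(B) = (a² + c² − b²)/(2ac) = (73.96 + 282.24 − 216.09)/(2·8.6·16.8) = 140.11/288.96 ≈ 0.484877  ⇒  B ≈ 60.9956°
cos(C) = (a² + b² − c²)/(2ab) = (73.96 + 216.09 − 282.24)/(2·8.6·14.7) = 7.81/252.84 ≈ 0.0308891  ⇒  C ≈ 88.2299°
Check: A + B + C ≈ 180°

A = 30.77°, B = 61°, C = 88.23°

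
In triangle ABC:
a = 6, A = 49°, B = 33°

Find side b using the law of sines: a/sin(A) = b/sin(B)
a/sin(A) = b/sin(B)  ⇒  b = a·sin(B)/sin(A) = 6·sin(33°)/sin(49°)
sin(33°) ≈ 0.544639, sin(49°) ≈ 0.75471
b ≈ 6·0.544639/0.75471 ≈ 3.26783/0.75471 ≈ 4.32992

b = 4.33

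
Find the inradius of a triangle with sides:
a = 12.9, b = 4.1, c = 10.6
r = Area/s where s is the semi-perimeter.
s = (12.9 + 4.1 + 10.6)/2 = 27.6/2 = 13.8
Area = √(s(s−a)(s−b)(s−c)) = √(13.8·0.9·9.7·3.2) ≈ √385.517 ≈ 19.6346
r ≈ 19.6346/13.8 ≈ 1.4228

r = 1.423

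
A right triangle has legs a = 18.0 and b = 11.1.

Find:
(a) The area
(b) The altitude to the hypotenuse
(a) The legs are perpendicular, so Area = ½·a·b = ½·18.0·11.1 = ½·199.8 = 99.9
(b) Hypotenuse c = √(a² + b²) = √(324 + 123.21) = √447.21 ≈ 21.1473
    Area = ½·c·h_c  ⇒  h_c = 2·Area/c = 199.8/21.1473 ≈ 9.448

Area = 99.9, h_c = 9.448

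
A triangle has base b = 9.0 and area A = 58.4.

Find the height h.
A = ½·b·h  ⇒  h = 2A/b = 2·58.4/9.0 = 116.8/9.0 ≈ 12.9778

h = 12.98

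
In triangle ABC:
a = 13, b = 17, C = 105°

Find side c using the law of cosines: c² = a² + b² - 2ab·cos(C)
c² = 13² + 17² − 2·13·17·cos(105°)
cos(105°) ≈ -0.258819
c² ≈ 169 + 289 − 442·(-0.258819) ≈ 458 + 114.398 ≈ 572.398
c ≈ √572.398 ≈ 23.9248

c = 23.92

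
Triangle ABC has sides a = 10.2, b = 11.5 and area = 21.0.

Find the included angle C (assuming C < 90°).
Area = ½·a·b·sin(C)  ⇒  sin(C) = 2·Area/(a·b) = 2·21.0/(10.2·11.5) = 42/117.3 ≈ 0.358056
C = arcsin(0.358056) ≈ 20.9809° (taking the acute solution since C < 90°)

C = 20.98°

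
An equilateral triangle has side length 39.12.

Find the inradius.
r = Area/s with s the semi-perimeter.
Area = (√3/4)·39.12² = (√3/4)·1530.3744 ≈ 0.433013·1530.3744 ≈ 662.672
s = 3·39.12/2 = 58.68
r ≈ 662.672/58.68 ≈ 11.293
(Equivalently r = side/(2√3) = 39.12/3.4641 ≈ 11.293.)

r = 11.29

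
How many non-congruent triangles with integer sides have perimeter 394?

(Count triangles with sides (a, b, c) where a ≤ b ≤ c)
Let a ≤ b ≤ c with a + b + c = 394. The only binding inequality is a + b > c, i.e. 394 − c > c, so c < 394/2; and c ≥ 394/3 since c is the largest side.
So 132 ≤ c ≤ 196. For each c, b runs from ⌈(394 − c)/2⌉ up to c (then a = 394 − b − c satisfies 1 ≤ a ≤ b automatically), giving c − ⌈(394 − c)/2⌉ + 1 choices.
Summing over c: 2 + 3 + 5 + 6 + … + 96 + 98  (65 terms, c = 132, …, 196) = 3234
Check (closed form: nearest integer to p²/48 for even p, (p+3)²/48 for odd p): 394²/48 = 155236/48 ≈ 3234.08 → 3234

3234 triangles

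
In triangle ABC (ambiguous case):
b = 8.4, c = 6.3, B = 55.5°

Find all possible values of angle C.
b/sin(B) = c/sin(C)  ⇒  sin(C) = c·sin(B)/b = 6.3·sin(55.5°)/8.4
sin(55.5°) ≈ 0.824126
sin(C) ≈ 6.3·0.824126/8.4 ≈ 5.19199/8.4 ≈ 0.618095
Candidate 1: C₁ = arcsin(0.618095) ≈ 38.1771°  →  A = 180° − 55.5° − 38.1771° ≈ 86.3229° > 0, valid
Candidate 2: C₂ = 180° − C₁ ≈ 141.823°  →  A = 180° − 55.5° − 141.823° ≈ -17.3229° ≤ 0, not a valid triangle

C = 38.18° (one solution)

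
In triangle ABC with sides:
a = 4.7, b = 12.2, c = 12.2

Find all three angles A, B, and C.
Law of cosines for each angle (a² = 22.09, b² = 148.84, c² = 148.84):
cos(A) = (b² + c² − a²)/(2bc) = (148.84 + 148.84 − 22.09)/(2·12.2·12.2) = 275.59/297.68 ≈ 0.925793  ⇒  A ≈ 22.2118°
cos(B) = (a² + c² − b²)/(2ac) = (22.09 + 148.84 − 148.84)/(2·4.7·12.2) = 22.09/114.68 ≈ 0.192623  ⇒  B ≈ 78.8941°
cos(C) = (a² + b² − c²)/(2ab) = (22.09 + 148.84 − 148.84)/(2·4.7·12.2) = 22.09/114.68 ≈ 0.192623  ⇒  C ≈ 78.8941°
Check: A + B + C ≈ 180°

A = 22.21°, B = 78.89°, C = 78.89°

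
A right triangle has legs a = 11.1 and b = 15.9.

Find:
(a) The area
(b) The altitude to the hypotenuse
(a) The legs are perpendicular, so Area = ½·a·b = ½·11.1·15.9 = ½·176.49 = 88.245
(b) Hypotenuse c = √(a² + b²) = √(123.21 + 252.81) = √376.02 ≈ 19.3912
    Area = ½·c·h_c  ⇒  h_c = 2·Area/c = 176.49/19.3912 ≈ 9.10153

Area = 88.245, h_c = 9.102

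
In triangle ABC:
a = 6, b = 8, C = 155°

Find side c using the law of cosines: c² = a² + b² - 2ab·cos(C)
c² = 6² + 8² − 2·6·8·cos(155°)
cos(155°) ≈ -0.906308
c² ≈ 36 + 64 − 96·(-0.906308) ≈ 100 + 87.0055 ≈ 187.006
c ≈ √187.006 ≈ 13.675

c = 13.67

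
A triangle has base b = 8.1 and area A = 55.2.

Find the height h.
A = ½·b·h  ⇒  h = 2A/b = 2·55.2/8.1 = 110.4/8.1 ≈ 13.6296

h = 13.63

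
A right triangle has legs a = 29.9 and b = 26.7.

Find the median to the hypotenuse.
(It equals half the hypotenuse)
Hypotenuse c = √(a² + b²) = √(894.01 + 712.89) = √1606.9 ≈ 40.0862
Median to hypotenuse = c/2 ≈ 40.0862/2 ≈ 20.0431

Median = 20.04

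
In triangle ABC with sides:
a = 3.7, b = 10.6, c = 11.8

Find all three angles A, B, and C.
Law of cosines for each angle (a² = 13.69, b² = 112.36, c² = 139.24):
cos(A) = (b² + c² − a²)/(2bc) = (112.36 + 139.24 − 13.69)/(2·10.6·11.8) = 237.91/250.16 ≈ 0.951031  ⇒  A ≈ 18.0047°
cos(B) = (a² + c² − b²)/(2ac) = (13.69 + 139.24 − 112.36)/(2·3.7·11.8) = 40.57/87.32 ≈ 0.464613  ⇒  B ≈ 62.3148°
cos(C) = (a² + b² − c²)/(2ab) = (13.69 + 112.36 − 139.24)/(2·3.7·10.6) = -13.19/78.44 ≈ -0.168154  ⇒  C ≈ 99.6805°
Check: A + B + C ≈ 180°

A = 18°, B = 62.31°, C = 99.68°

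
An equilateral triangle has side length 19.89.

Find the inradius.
r = Area/s with s the semi-perimeter.
Area = (√3/4)·19.89² = (√3/4)·395.6121 ≈ 0.433013·395.6121 ≈ 171.305
s = 3·19.89/2 = 29.835
r ≈ 171.305/29.835 ≈ 5.74175
(Equivalently r = side/(2√3) = 19.89/3.4641 ≈ 5.74175.)

r = 5.742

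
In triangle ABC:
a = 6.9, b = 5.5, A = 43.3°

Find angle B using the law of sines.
a/sin(A) = b/sin(B)  ⇒  sin(B) = b·sin(A)/a = 5.5·sin(43.3°)/6.9
sin(43.3°) ≈ 0.685818
sin(B) ≈ 5.5·0.685818/6.9 ≈ 3.772/6.9 ≈ 0.546667
B = arcsin(0.546667) ≈ 33.1386°
(Since b ≤ a we need B ≤ A, so the obtuse alternative 180° − 33.1386° ≈ 146.861° is rejected.)

B = 33.14°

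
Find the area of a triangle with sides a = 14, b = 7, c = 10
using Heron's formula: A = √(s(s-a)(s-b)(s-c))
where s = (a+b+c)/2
s = (14 + 7 + 10)/2 = 31/2 = 15.5
s − a = 1.5, s − b = 8.5, s − c = 5.5
s(s−a)(s−b)(s−c) = 15.5·1.5·8.5·5.5 = 1086.9375
Area = √1086.9375 ≈ 32.9687

s = 15.5, Area = 32.97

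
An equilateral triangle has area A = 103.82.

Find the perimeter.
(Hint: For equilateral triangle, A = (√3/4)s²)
A = (√3/4)s²  ⇒  s² = 4A/√3 = 4·103.82/√3 = 415.28/1.73205 ≈ 239.762
s ≈ √239.762 ≈ 15.4843
Perimeter = 3s ≈ 3·15.4843 ≈ 46.4528

Perimeter = 46.45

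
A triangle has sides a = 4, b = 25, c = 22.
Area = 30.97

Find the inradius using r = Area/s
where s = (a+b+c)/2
s = (4 + 25 + 22)/2 = 51/2 = 25.5
r = Area/s = 30.97/25.5 ≈ 1.21451

r = 1.215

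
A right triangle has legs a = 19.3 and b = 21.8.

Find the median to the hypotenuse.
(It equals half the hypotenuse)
Hypotenuse c = √(a² + b²) = √(372.49 + 475.24) = √847.73 ≈ 29.1158
Median to hypotenuse = c/2 ≈ 29.1158/2 ≈ 14.5579

Median = 14.56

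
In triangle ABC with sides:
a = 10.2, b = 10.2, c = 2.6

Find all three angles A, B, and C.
Law of cosines for each angle (a² = 104.04, b² = 104.04, c² = 6.76):
cos(A) = (b² + c² − a²)/(2bc) = (104.04 + 6.76 − 104.04)/(2·10.2·2.6) = 6.76/53.04 ≈ 0.127451  ⇒  A ≈ 82.6777°
cos(B) = (a² + c² − b²)/(2ac) = (104.04 + 6.76 − 104.04)/(2·10.2·2.6) = 6.76/53.04 ≈ 0.127451  ⇒  B ≈ 82.6777°
cos(C) = (a² + b² − c²)/(2ab) = (104.04 + 104.04 − 6.76)/(2·10.2·10.2) = 201.32/208.08 ≈ 0.967512  ⇒  C ≈ 14.6446°
Check: A + B + C ≈ 180°

A = 82.68°, B = 82.68°, C = 14.64°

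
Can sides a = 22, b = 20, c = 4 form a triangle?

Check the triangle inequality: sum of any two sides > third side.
a + b vs c: 22 + 20 = 42 > 4  ✓
a + c vs b: 22 + 4 = 26 > 20  ✓
b + c vs a: 20 + 4 = 24 > 22  ✓

Yes, triangle inequality satisfied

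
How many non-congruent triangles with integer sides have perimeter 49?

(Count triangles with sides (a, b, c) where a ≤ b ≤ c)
Let a ≤ b ≤ c with a + b + c = 49. The only binding inequality is a + b > c, i.e. 49 − c > c, so c < 49/2; and c ≥ 49/3 since c is the largest side.
So 17 ≤ c ≤ 24. For each c, b runs from ⌈(49 − c)/2⌉ up to c (then a = 49 − b − c satisfies 1 ≤ a ≤ b automatically), giving c − ⌈(49 − c)/2⌉ + 1 choices.
Summing over c: 2 + 3 + 5 + 6 + 8 + 9 + 11 + 12 = 56
Check (closed form: nearest integer to p²/48 for even p, (p+3)²/48 for odd p): (49+3)²/48 = 52²/48 = 2704/48 ≈ 56.33 → 56

56 triangles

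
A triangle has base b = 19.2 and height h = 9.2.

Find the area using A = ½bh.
A = ½·b·h = ½·19.2·9.2 = ½·176.64 = 88.32

Area = 88.32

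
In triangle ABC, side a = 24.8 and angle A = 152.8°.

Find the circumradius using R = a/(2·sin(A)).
R = a/(2·sin(A)) = 24.8/(2·sin(152.8°))
sin(152.8°) ≈ 0.457098
R ≈ 24.8/(2·0.457098) = 24.8/0.914196 ≈ 27.1277

R = 27.13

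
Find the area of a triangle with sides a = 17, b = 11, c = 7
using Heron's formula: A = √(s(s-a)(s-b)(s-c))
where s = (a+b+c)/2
s = (17 + 11 + 7)/2 = 35/2 = 17.5
s − a = 0.5, s − b = 6.5, s − c = 10.5
s(s−a)(s−b)(s−c) = 17.5·0.5·6.5·10.5 = 597.1875
Area = √597.1875 ≈ 24.4374

s = 17.5, Area = 24.44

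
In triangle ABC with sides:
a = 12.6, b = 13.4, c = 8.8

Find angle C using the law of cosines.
c² = a² + b² − 2ab·cos(C)  ⇒  cos(C) = (a² + b² − c²)/(2ab)
cos(C) = (12.6² + 13.4² − 8.8²)/(2·12.6·13.4) = (158.76 + 179.56 − 77.44)/337.68 = 260.88/337.68 ≈ 0.772566
C = arccos(0.772566) ≈ 39.4151°

C = 39.42°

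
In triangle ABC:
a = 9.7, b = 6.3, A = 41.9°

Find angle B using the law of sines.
a/sin(A) = b/sin(B)  ⇒  sin(B) = b·sin(A)/a = 6.3·sin(41.9°)/9.7
sin(41.9°) ≈ 0.667833
sin(B) ≈ 6.3·0.667833/9.7 ≈ 4.20735/9.7 ≈ 0.433747
B = arcsin(0.433747) ≈ 25.7056°
(Since b ≤ a we need B ≤ A, so the obtuse alternative 180° − 25.7056° ≈ 154.294° is rejected.)

B = 25.71°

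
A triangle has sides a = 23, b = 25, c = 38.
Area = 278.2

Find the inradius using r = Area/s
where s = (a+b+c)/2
s = (23 + 25 + 38)/2 = 86/2 = 43
r = Area/s = 278.2/43 ≈ 6.46977

r = 6.47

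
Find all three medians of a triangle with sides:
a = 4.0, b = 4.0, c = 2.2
Median formula: m_a = ½√(2b² + 2c² − a²) (and cyclically). a² = 16, b² = 16, c² = 4.84.
m_a = ½√(2·16 + 2·4.84 − 16) = ½√25.68 ≈ ½·5.06754 ≈ 2.53377
m_b = ½√(2·16 + 2·4.84 − 16) = ½√25.68 ≈ ½·5.06754 ≈ 2.53377
m_c = ½√(2·16 + 2·16 − 4.84) = ½√59.16 ≈ ½·7.69155 ≈ 3.84578

m_a = 2.534, m_b = 2.534, m_c = 3.846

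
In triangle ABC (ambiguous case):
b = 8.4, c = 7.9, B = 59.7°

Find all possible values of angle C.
b/sin(B) = c/sin(C)  ⇒  sin(C) = c·sin(B)/b = 7.9·sin(59.7°)/8.4
sin(59.7°) ≈ 0.863396
sin(C) ≈ 7.9·0.863396/8.4 ≈ 6.82082/8.4 ≈ 0.812003
Candidate 1: C₁ = arcsin(0.812003) ≈ 54.2921°  →  A = 180° − 59.7° − 54.2921° ≈ 66.0079° > 0, valid
Candidate 2: C₂ = 180° − C₁ ≈ 125.708°  →  A = 180° − 59.7° − 125.708° ≈ -5.4079° ≤ 0, not a valid triangle

C = 54.29° (one solution)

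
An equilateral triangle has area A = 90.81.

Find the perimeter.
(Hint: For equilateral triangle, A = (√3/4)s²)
A = (√3/4)s²  ⇒  s² = 4A/√3 = 4·90.81/√3 = 363.24/1.73205 ≈ 209.717
s ≈ √209.717 ≈ 14.4816
Perimeter = 3s ≈ 3·14.4816 ≈ 43.4448

Perimeter = 43.44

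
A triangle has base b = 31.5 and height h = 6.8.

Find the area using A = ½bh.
A = ½·b·h = ½·31.5·6.8 = ½·214.2 = 107.1

Area = 107.1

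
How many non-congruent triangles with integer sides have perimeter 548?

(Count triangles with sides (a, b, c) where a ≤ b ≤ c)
Let a ≤ b ≤ c with a + b + c = 548. The only binding inequality is a + b > c, i.e. 548 − c > c, so c < 548/2; and c ≥ 548/3 since c is the largest side.
So 183 ≤ c ≤ 273. For each c, b runs from ⌈(548 − c)/2⌉ up to c (then a = 548 − b − c satisfies 1 ≤ a ≤ b automatically), giving c − ⌈(548 − c)/2⌉ + 1 choices.
Summing over c: 1 + 3 + 4 + 6 + … + 135 + 136  (91 terms, c = 183, …, 273) = 6256
Check (closed form: nearest integer to p²/48 for even p, (p+3)²/48 for odd p): 548²/48 = 300304/48 ≈ 6256.33 → 6256

6256 triangles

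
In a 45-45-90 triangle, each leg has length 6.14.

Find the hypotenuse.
In a 45-45-90 triangle the sides are in ratio 1 : 1 : √2, so hypotenuse = leg·√2.
Hypotenuse = 6.14·√2 ≈ 6.14·1.41421 ≈ 8.68327

Hypotenuse = 6.14√2 = 8.683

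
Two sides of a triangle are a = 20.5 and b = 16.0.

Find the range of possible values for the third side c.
Triangle inequality: |a − b| < c < a + b
|a − b| = |20.5 − 16.0| = 4.5
a + b = 20.5 + 16.0 = 36.5

4.5 < c < 36.5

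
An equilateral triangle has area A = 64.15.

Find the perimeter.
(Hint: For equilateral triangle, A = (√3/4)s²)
A = (√3/4)s²  ⇒  s² = 4A/√3 = 4·64.15/√3 = 256.6/1.73205 ≈ 148.148
s ≈ √148.148 ≈ 12.1716
Perimeter = 3s ≈ 3·12.1716 ≈ 36.5148

Perimeter = 36.51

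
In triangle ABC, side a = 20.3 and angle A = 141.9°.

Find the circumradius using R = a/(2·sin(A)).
R = a/(2·sin(A)) = 20.3/(2·sin(141.9°))
sin(141.9°) ≈ 0.617036
R ≈ 20.3/(2·0.617036) = 20.3/1.23407 ≈ 16.4496

R = 16.45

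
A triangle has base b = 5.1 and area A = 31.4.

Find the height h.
A = ½·b·h  ⇒  h = 2A/b = 2·31.4/5.1 = 62.8/5.1 ≈ 12.3137

h = 12.31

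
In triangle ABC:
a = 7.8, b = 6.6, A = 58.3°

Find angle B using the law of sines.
a/sin(A) = b/sin(B)  ⇒  sin(B) = b·sin(A)/a = 6.6·sin(58.3°)/7.8
sin(58.3°) ≈ 0.850811
sin(B) ≈ 6.6·0.850811/7.8 ≈ 5.61535/7.8 ≈ 0.719917
B = arcsin(0.719917) ≈ 46.0476°
(Since b ≤ a we need B ≤ A, so the obtuse alternative 180° − 46.0476° ≈ 133.952° is rejected.)

B = 46.05°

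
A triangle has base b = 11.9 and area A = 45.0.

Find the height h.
A = ½·b·h  ⇒  h = 2A/b = 2·45.0/11.9 = 90/11.9 ≈ 7.56303

h = 7.563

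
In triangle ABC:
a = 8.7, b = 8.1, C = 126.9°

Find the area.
Two sides and the included angle (SAS): A = ½·a·b·sin(C) = ½·8.7·8.1·sin(126.9°)
sin(126.9°) ≈ 0.799685
A ≈ ½·70.47·0.799685 = 35.235·0.799685 ≈ 28.1769

Area = 28.18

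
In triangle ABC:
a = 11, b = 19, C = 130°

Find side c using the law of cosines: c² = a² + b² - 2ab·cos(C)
c² = 11² + 19² − 2·11·19·cos(130°)
cos(130°) ≈ -0.642788
c² ≈ 121 + 361 − 418·(-0.642788) ≈ 482 + 268.685 ≈ 750.685
c ≈ √750.685 ≈ 27.3986

c = 27.4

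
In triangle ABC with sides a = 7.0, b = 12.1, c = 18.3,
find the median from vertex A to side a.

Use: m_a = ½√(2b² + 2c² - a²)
m_a = ½√(2·12.1² + 2·18.3² − 7.0²) = ½√(2·146.41 + 2·334.89 − 49) = ½√(292.82 + 669.78 − 49) = ½√913.6
√913.6 ≈ 30.2258, so m_a ≈ 15.1129

m_a = 15.11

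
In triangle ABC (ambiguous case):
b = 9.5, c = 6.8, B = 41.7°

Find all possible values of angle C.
b/sin(B) = c/sin(C)  ⇒  sin(C) = c·sin(B)/b = 6.8·sin(41.7°)/9.5
sin(41.7°) ≈ 0.66523
sin(C) ≈ 6.8·0.66523/9.5 ≈ 4.52357/9.5 ≈ 0.476165
Candidate 1: C₁ = arcsin(0.476165) ≈ 28.4352°  →  A = 180° − 41.7° − 28.4352° ≈ 109.865° > 0, valid
Candidate 2: C₂ = 180° − C₁ ≈ 151.565°  →  A = 180° − 41.7° − 151.565° ≈ -13.2648° ≤ 0, not a valid triangle

C = 28.44° (one solution)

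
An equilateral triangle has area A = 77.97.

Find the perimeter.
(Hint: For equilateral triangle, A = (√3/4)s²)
A = (√3/4)s²  ⇒  s² = 4A/√3 = 4·77.97/√3 = 311.88/1.73205 ≈ 180.064
s ≈ √180.064 ≈ 13.4188
Perimeter = 3s ≈ 3·13.4188 ≈ 40.2564

Perimeter = 40.26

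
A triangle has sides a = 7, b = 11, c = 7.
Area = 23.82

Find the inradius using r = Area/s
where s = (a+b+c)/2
s = (7 + 11 + 7)/2 = 25/2 = 12.5
r = Area/s = 23.82/12.5 ≈ 1.9056

r = 1.906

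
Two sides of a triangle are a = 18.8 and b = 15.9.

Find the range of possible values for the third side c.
Triangle inequality: |a − b| < c < a + b
|a − b| = |18.8 − 15.9| = 2.9
a + b = 18.8 + 15.9 = 34.7

2.9 < c < 34.7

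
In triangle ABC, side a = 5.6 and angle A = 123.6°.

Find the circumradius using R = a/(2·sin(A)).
R = a/(2·sin(A)) = 5.6/(2·sin(123.6°))
sin(123.6°) ≈ 0.832921
R ≈ 5.6/(2·0.832921) = 5.6/1.66584 ≈ 3.36166

R = 3.362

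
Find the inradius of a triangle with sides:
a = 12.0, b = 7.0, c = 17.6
r = Area/s where s is the semi-perimeter.
s = (12.0 + 7.0 + 17.6)/2 = 36.6/2 = 18.3
Area = √(s(s−a)(s−b)(s−c)) = √(18.3·6.3·11.3·0.7) ≈ √911.944 ≈ 30.1984
r ≈ 30.1984/18.3 ≈ 1.65019

r = 1.65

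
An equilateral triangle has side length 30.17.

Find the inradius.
r = Area/s with s the semi-perimeter.
Area = (√3/4)·30.17² = (√3/4)·910.2289 ≈ 0.433013·910.2289 ≈ 394.141
s = 3·30.17/2 = 45.255
r ≈ 394.141/45.255 ≈ 8.70933
(Equivalently r = side/(2√3) = 30.17/3.4641 ≈ 8.70933.)

r = 8.709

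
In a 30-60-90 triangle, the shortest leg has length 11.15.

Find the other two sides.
In a 30-60-90 triangle the sides are in ratio 1 : √3 : 2 (short leg : long leg : hypotenuse).
Long leg = 11.15·√3 ≈ 11.15·1.73205 ≈ 19.3124
Hypotenuse = 2·11.15 = 22.3

Long leg = 11.15√3 = 19.31, Hypotenuse = 22.3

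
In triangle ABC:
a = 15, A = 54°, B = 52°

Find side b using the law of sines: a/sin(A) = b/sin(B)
a/sin(A) = b/sin(B)  ⇒  b = a·sin(B)/sin(A) = 15·sin(52°)/sin(54°)
sin(52°) ≈ 0.788011, sin(54°) ≈ 0.809017
b ≈ 15·0.788011/0.809017 ≈ 11.8202/0.809017 ≈ 14.6105

b = 14.61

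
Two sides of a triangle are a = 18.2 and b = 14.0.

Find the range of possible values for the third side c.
Triangle inequality: |a − b| < c < a + b
|a − b| = |18.2 − 14.0| = 4.2
a + b = 18.2 + 14.0 = 32.2

4.2 < c < 32.2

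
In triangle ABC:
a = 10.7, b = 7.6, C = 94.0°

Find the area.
Two sides and the included angle (SAS): A = ½·a·b·sin(C) = ½·10.7·7.6·sin(94.0°)
sin(94.0°) ≈ 0.997564
A ≈ ½·81.32·0.997564 = 40.66·0.997564 ≈ 40.561

Area = 40.56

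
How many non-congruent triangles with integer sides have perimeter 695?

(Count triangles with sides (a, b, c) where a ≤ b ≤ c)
Let a ≤ b ≤ c with a + b + c = 695. The only binding inequality is a + b > c, i.e. 695 − c > c, so c < 695/2; and c ≥ 695/3 since c is the largest side.
So 232 ≤ c ≤ 347. For each c, b runs from ⌈(695 − c)/2⌉ up to c (then a = 695 − b − c satisfies 1 ≤ a ≤ b automatically), giving c − ⌈(695 − c)/2⌉ + 1 choices.
Summing over c: 1 + 3 + 4 + 6 + … + 172 + 174  (116 terms, c = 232, …, 347) = 10150
Check (closed form: nearest integer to p²/48 for even p, (p+3)²/48 for odd p): (695+3)²/48 = 698²/48 = 487204/48 ≈ 10150.08 → 10150

10150 triangles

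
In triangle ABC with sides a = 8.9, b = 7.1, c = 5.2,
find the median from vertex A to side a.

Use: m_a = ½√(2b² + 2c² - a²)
m_a = ½√(2·7.1² + 2·5.2² − 8.9²) = ½√(2·50.41 + 2·27.04 − 79.21) = ½√(100.82 + 54.08 − 79.21) = ½√75.69
√75.69 ≈ 8.7, so m_a ≈ 4.35

m_a = 4.35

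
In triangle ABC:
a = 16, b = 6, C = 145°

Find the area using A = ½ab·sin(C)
A = ½·a·b·sin(C) = ½·16·6·sin(145°)
sin(145°) ≈ 0.573576
A ≈ ½·96·0.573576 = 48·0.573576 ≈ 27.5317

Area = 27.53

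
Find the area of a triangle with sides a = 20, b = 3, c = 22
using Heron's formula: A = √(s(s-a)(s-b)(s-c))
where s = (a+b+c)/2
s = (20 + 3 + 22)/2 = 45/2 = 22.5
s − a = 2.5, s − b = 19.5, s − c = 0.5
s(s−a)(s−b)(s−c) = 22.5·2.5·19.5·0.5 = 548.4375
Area = √548.4375 ≈ 23.4187

s = 22.5, Area = 23.42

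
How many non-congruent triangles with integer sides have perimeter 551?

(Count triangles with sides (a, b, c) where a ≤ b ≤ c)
Let a ≤ b ≤ c with a + b + c = 551. The only binding inequality is a + b > c, i.e. 551 − c > c, so c < 551/2; and c ≥ 551/3 since c is the largest side.
So 184 ≤ c ≤ 275. For each c, b runs from ⌈(551 − c)/2⌉ up to c (then a = 551 − b − c satisfies 1 ≤ a ≤ b automatically), giving c − ⌈(551 − c)/2⌉ + 1 choices.
Summing over c: 1 + 3 + 4 + 6 + … + 136 + 138  (92 terms, c = 184, …, 275) = 6394
Check (closed form: nearest integer to p²/48 for even p, (p+3)²/48 for odd p): (551+3)²/48 = 554²/48 = 306916/48 ≈ 6394.08 → 6394

6394 triangles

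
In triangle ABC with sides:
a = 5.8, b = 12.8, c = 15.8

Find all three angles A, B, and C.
Law of cosines for each angle (a² = 33.64, b² = 163.84, c² = 249.64):
cos(A) = (b² + c² − a²)/(2bc) = (163.84 + 249.64 − 33.64)/(2·12.8·15.8) = 379.84/404.48 ≈ 0.939082  ⇒  A ≈ 20.102°
cos(B) = (a² + c² − b²)/(2ac) = (33.64 + 249.64 − 163.84)/(2·5.8·15.8) = 119.44/183.28 ≈ 0.65168  ⇒  B ≈ 49.3316°
cos(C) = (a² + b² − c²)/(2ab) = (33.64 + 163.84 − 249.64)/(2·5.8·12.8) = -52.16/148.48 ≈ -0.351293  ⇒  C ≈ 110.566°
Check: A + B + C ≈ 180°

A = 20.1°, B = 49.33°, C = 110.6°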